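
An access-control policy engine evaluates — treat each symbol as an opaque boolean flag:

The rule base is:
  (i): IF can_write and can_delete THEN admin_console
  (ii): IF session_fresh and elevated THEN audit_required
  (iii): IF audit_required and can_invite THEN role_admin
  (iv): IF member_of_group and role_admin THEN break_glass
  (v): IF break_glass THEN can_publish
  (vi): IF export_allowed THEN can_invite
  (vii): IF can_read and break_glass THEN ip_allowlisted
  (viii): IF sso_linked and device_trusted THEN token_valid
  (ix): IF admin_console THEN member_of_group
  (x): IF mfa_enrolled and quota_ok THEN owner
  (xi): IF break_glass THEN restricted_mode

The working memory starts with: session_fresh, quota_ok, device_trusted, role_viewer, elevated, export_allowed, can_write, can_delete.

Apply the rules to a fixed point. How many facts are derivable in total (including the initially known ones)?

Round 1: (i) [IF can_write and can_delete THEN admin_console]; (ii) [IF session_fresh and elevated THEN audit_required]; (vi) [IF export_allowed THEN can_invite]. Adds admin_console, audit_required, can_invite.
Round 2: (iii) [IF audit_required and can_invite THEN role_admin]; (ix) [IF admin_console THEN member_of_group]. Adds role_admin, member_of_group.
Round 3: (iv) [IF member_of_group and role_admin THEN break_glass]. Adds break_glass.
Round 4: (v) [IF break_glass THEN can_publish]; (xi) [IF break_glass THEN restricted_mode]. Adds can_publish, restricted_mode.
Closure: {admin_console, audit_required, break_glass, can_delete, can_invite, can_publish, can_write, device_trusted, elevated, export_allowed, member_of_group, quota_ok, restricted_mode, role_admin, role_viewer, session_fresh} — 16 facts.

16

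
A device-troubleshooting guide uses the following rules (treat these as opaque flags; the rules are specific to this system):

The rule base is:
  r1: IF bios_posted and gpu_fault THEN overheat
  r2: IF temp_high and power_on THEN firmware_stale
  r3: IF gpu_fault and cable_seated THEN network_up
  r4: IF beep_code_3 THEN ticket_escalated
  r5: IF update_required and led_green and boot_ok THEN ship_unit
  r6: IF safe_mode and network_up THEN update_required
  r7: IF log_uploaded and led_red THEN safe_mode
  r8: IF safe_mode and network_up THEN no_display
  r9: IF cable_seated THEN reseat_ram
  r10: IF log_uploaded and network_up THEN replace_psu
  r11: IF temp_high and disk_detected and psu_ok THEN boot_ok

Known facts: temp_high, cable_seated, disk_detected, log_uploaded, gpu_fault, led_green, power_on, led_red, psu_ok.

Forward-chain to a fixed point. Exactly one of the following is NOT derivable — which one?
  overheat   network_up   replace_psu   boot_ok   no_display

overheat

Round 1 fires r2, r3, r7, r9, r11, giving firmware_stale, network_up, safe_mode, reseat_ram, boot_ok.
Round 2 fires r6, r8, r10, giving update_required, no_display, replace_psu.
Round 3 fires r5, giving ship_unit.
Derived: no_display (round 2), boot_ok (round 1), network_up (round 1), replace_psu (round 2). overheat never appears in any round.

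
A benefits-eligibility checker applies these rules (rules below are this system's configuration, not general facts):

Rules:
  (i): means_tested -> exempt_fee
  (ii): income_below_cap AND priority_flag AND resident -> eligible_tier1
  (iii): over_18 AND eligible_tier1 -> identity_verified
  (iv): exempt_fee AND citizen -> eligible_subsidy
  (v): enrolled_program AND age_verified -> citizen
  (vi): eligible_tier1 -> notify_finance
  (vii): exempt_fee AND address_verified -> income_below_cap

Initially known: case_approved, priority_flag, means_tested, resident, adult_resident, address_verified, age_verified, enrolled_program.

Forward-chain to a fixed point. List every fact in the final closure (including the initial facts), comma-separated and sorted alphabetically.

address_verified, adult_resident, age_verified, case_approved, citizen, eligible_subsidy, eligible_tier1, enrolled_program, exempt_fee, income_below_cap, means_tested, notify_finance, priority_flag, resident

Round 1: (i) [means_tested -> exempt_fee]; (v) [enrolled_program AND age_verified -> citizen]. New: exempt_fee, citizen.
Round 2: (iv) [exempt_fee AND citizen -> eligible_subsidy]; (vii) [exempt_fee AND address_verified -> income_below_cap]. New: eligible_subsidy, income_below_cap.
Round 3: (ii) [income_below_cap AND priority_flag AND resident -> eligible_tier1]. New: eligible_tier1.
Round 4: (vi) [eligible_tier1 -> notify_finance]. New: notify_finance.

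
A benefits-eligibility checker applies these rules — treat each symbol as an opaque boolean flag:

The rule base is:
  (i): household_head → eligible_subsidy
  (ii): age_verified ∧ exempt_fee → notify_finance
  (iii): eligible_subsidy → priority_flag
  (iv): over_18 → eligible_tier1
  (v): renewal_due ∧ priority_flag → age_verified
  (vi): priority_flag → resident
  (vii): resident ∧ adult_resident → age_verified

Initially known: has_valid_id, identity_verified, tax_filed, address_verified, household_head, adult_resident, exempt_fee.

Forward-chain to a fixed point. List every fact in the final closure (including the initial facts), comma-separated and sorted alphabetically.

address_verified, adult_resident, age_verified, eligible_subsidy, exempt_fee, has_valid_id, household_head, identity_verified, notify_finance, priority_flag, resident, tax_filed

Round 1: (i) [household_head → eligible_subsidy]. New: eligible_subsidy.
Round 2: (iii) [eligible_subsidy → priority_flag]. New: priority_flag.
Round 3: (vi) [priority_flag → resident]. New: resident.
Round 4: (vii) [resident ∧ adult_resident → age_verified]. New: age_verified.
Round 5: (ii) [age_verified ∧ exempt_fee → notify_finance]. New: notify_finance.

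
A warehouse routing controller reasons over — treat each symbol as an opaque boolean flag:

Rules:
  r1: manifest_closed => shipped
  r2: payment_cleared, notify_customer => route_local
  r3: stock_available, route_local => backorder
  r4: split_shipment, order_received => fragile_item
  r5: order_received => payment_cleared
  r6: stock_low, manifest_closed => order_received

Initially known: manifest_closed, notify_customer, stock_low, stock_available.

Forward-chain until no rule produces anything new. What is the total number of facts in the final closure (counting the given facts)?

Round 1 — r1, r6, derive shipped, order_received.
Round 2 — r5, derive payment_cleared.
Round 3 — r2, derive route_local.
Round 4 — r3, derive backorder.
Closure: {backorder, manifest_closed, notify_customer, order_received, payment_cleared, route_local, shipped, stock_available, stock_low} — 9 facts.

9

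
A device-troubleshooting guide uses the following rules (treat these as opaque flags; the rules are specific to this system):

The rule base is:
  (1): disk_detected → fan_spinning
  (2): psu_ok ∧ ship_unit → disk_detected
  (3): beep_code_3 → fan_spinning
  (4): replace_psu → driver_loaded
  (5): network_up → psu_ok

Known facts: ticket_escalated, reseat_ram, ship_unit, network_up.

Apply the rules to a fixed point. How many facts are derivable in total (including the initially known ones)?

Round 1 fires (5), giving psu_ok.
Round 2 fires (2), giving disk_detected.
Round 3 fires (1), giving fan_spinning.
Closure: {disk_detected, fan_spinning, network_up, psu_ok, reseat_ram, ship_unit, ticket_escalated} — 7 facts.

7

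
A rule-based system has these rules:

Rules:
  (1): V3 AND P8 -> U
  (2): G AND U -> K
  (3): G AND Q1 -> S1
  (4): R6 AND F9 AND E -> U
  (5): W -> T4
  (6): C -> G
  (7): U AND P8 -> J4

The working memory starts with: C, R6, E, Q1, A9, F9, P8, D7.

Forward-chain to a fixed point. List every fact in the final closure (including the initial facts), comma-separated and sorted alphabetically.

A9, C, D7, E, F9, G, J4, K, P8, Q1, R6, S1, U

Round 1 fires (4), (6), giving U, G.
Round 2 fires (2), (3), (7), giving K, S1, J4.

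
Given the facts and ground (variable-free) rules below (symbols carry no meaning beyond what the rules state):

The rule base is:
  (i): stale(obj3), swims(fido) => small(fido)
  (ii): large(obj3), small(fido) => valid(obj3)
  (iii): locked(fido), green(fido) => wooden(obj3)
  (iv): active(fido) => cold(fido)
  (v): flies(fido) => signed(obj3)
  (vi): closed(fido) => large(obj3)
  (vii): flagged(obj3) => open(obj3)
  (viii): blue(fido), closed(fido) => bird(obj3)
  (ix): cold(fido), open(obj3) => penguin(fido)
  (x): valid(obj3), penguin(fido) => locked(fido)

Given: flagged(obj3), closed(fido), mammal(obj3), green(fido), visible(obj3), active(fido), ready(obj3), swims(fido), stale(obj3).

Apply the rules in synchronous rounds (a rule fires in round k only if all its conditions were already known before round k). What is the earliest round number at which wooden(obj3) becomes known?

Round 1 fires (i), (iv), (vi), (vii), giving small(fido), cold(fido), large(obj3), open(obj3).
Round 2 fires (ii), (ix), giving valid(obj3), penguin(fido).
Round 3 fires (x), giving locked(fido).
Round 4 fires (iii), giving wooden(obj3).
wooden(obj3) first appears in round 4.

4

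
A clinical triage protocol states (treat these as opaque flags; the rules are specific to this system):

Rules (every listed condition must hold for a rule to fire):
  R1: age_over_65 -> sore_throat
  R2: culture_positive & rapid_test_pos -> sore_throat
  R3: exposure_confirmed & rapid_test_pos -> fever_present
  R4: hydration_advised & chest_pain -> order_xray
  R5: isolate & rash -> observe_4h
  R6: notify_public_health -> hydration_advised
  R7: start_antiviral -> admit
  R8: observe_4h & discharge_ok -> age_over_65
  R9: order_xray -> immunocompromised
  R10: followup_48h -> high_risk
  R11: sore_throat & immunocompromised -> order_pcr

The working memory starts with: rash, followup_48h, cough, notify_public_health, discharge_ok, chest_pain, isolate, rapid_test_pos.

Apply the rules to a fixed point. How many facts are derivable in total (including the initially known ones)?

Round 1: R5 [isolate & rash -> observe_4h]; R6 [notify_public_health -> hydration_advised]; R10 [followup_48h -> high_risk]. New: observe_4h, hydration_advised, high_risk.
Round 2: R4 [hydration_advised & chest_pain -> order_xray]; R8 [observe_4h & discharge_ok -> age_over_65]. New: order_xray, age_over_65.
Round 3: R1 [age_over_65 -> sore_throat]; R9 [order_xray -> immunocompromised]. New: sore_throat, immunocompromised.
Round 4: R11 [sore_throat & immunocompromised -> order_pcr]. New: order_pcr.
Closure: {age_over_65, chest_pain, cough, discharge_ok, followup_48h, high_risk, hydration_advised, immunocompromised, isolate, notify_public_health, observe_4h, order_pcr, order_xray, rapid_test_pos, rash, sore_throat} — 16 facts.

16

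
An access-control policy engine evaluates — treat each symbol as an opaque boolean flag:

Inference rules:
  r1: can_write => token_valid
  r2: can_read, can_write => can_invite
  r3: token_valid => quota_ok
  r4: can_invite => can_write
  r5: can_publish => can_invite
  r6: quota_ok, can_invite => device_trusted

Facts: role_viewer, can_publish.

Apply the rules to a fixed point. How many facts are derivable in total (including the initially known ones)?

[1] r5 [can_publish => can_invite]. ⇒ new: can_invite.
[2] r4 [can_invite => can_write]. ⇒ new: can_write.
[3] r1 [can_write => token_valid]. ⇒ new: token_valid.
[4] r3 [token_valid => quota_ok]. ⇒ new: quota_ok.
[5] r6 [quota_ok, can_invite => device_trusted]. ⇒ new: device_trusted.
Closure: {can_invite, can_publish, can_write, device_trusted, quota_ok, role_viewer, token_valid} — 7 facts.

7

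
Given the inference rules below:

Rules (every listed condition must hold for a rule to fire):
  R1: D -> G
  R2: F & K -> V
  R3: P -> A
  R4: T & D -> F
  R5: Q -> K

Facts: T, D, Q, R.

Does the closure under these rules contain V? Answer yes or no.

yes

Round 1 — R1, R4, R5, derive G, F, K.
Round 2 — R2, derive V.
V appears in round 2, so it is derivable.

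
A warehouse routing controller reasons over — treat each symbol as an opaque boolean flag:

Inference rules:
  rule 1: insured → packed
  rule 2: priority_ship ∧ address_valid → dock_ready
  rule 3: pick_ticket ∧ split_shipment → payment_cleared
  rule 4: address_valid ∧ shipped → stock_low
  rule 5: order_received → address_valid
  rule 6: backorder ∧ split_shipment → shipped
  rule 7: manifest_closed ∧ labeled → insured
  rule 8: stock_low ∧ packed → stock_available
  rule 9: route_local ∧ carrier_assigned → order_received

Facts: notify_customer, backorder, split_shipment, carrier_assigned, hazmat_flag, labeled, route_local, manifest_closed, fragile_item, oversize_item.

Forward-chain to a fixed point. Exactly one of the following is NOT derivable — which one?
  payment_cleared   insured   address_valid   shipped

Round 1 — rule 6, rule 7, rule 9, derive shipped, insured, order_received.
Round 2 — rule 1, rule 5, derive packed, address_valid.
Round 3 — rule 4, derive stock_low.
Round 4 — rule 8, derive stock_available.
Derived: insured (round 1), shipped (round 1), address_valid (round 2). payment_cleared never appears in any round.

payment_cleared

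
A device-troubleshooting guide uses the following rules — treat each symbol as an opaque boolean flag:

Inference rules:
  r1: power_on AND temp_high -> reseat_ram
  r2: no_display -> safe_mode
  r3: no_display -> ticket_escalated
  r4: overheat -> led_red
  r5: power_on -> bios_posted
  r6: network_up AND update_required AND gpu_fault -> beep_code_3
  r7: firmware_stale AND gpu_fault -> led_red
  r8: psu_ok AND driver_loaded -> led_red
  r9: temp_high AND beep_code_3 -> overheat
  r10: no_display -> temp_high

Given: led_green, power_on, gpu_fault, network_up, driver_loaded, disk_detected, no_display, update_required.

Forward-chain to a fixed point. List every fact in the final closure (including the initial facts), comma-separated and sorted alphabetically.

Round 1 — r2, r3, r5, r6, r10, derive safe_mode, ticket_escalated, bios_posted, beep_code_3, temp_high.
Round 2 — r1, r9, derive reseat_ram, overheat.
Round 3 — r4, derive led_red.

beep_code_3, bios_posted, disk_detected, driver_loaded, gpu_fault, led_green, led_red, network_up, no_display, overheat, power_on, reseat_ram, safe_mode, temp_high, ticket_escalated, update_required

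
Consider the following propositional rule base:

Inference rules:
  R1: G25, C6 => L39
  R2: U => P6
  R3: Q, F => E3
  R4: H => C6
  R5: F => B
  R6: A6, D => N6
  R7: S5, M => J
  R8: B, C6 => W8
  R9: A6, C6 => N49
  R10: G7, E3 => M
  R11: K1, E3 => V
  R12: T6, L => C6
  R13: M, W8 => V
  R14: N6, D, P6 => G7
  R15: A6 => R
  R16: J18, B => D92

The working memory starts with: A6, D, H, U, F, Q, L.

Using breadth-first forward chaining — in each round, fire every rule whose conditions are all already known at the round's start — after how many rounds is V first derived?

4

Round 1: R2 [U => P6]; R3 [Q, F => E3]; R4 [H => C6]; R5 [F => B]; R6 [A6, D => N6]; R15 [A6 => R]. Adds P6, E3, C6, B, N6, R.
Round 2: R8 [B, C6 => W8]; R9 [A6, C6 => N49]; R14 [N6, D, P6 => G7]. Adds W8, N49, G7.
Round 3: R10 [G7, E3 => M]. Adds M.
Round 4: R13 [M, W8 => V]. Adds V.
V first appears in round 4.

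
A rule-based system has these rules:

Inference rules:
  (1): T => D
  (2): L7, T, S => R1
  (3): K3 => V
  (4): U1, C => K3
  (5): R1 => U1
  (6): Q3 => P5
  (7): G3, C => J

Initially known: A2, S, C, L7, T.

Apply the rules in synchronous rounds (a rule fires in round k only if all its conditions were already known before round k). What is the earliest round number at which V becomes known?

Round 1 fires (1), (2), giving D, R1.
Round 2 fires (5), giving U1.
Round 3 fires (4), giving K3.
Round 4 fires (3), giving V.
V first appears in round 4.

4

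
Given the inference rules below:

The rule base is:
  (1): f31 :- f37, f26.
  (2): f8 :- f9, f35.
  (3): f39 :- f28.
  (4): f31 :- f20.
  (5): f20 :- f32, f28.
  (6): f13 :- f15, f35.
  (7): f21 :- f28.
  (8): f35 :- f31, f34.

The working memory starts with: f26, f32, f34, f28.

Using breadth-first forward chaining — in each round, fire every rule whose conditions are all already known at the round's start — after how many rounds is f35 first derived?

Round 1 — (3), (5), (7), derive f39, f20, f21.
Round 2 — (4), derive f31.
Round 3 — (8), derive f35.
f35 first appears in round 3.

3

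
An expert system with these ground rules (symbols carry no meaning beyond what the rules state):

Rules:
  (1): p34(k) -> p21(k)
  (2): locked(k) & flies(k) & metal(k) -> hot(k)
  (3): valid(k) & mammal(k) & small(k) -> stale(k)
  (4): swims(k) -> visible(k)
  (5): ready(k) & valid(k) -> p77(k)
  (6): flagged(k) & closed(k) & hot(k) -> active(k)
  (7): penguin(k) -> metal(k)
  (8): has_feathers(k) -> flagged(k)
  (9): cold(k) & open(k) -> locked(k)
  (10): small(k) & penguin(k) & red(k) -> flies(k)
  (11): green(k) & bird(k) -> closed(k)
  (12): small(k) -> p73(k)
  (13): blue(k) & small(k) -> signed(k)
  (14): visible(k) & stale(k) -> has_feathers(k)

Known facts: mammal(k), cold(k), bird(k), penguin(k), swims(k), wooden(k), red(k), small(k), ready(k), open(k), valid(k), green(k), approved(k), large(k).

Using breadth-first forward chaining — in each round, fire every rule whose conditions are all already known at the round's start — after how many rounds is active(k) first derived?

Round 1 — (3), (4), (5), (7), (9), (10), (11), (12), derive stale(k), visible(k), p77(k), metal(k), locked(k), flies(k), closed(k), p73(k).
Round 2 — (2), (14), derive hot(k), has_feathers(k).
Round 3 — (8), derive flagged(k).
Round 4 — (6), derive active(k).
active(k) first appears in round 4.

4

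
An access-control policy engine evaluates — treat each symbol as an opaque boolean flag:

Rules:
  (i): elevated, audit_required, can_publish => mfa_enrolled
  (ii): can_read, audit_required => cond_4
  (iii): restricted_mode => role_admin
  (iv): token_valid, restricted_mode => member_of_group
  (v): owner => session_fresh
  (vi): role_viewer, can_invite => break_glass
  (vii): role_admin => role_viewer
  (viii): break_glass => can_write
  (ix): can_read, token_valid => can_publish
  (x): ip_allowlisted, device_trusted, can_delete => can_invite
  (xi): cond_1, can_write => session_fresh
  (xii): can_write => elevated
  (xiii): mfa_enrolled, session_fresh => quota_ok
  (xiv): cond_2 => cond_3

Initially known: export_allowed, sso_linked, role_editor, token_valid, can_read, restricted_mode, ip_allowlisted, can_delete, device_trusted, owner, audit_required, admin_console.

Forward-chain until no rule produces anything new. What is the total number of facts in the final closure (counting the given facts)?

24

Round 1 fires (ii), (iii), (iv), (v), (ix), (x), giving cond_4, role_admin, member_of_group, session_fresh, can_publish, can_invite.
Round 2 fires (vii), giving role_viewer.
Round 3 fires (vi), giving break_glass.
Round 4 fires (viii), giving can_write.
Round 5 fires (xii), giving elevated.
Round 6 fires (i), giving mfa_enrolled.
Round 7 fires (xiii), giving quota_ok.
Closure: {admin_console, audit_required, break_glass, can_delete, can_invite, can_publish, can_read, can_write, cond_4, device_trusted, elevated, export_allowed, ip_allowlisted, member_of_group, mfa_enrolled, owner, quota_ok, restricted_mode, role_admin, role_editor, role_viewer, session_fresh, sso_linked, token_valid} — 24 facts.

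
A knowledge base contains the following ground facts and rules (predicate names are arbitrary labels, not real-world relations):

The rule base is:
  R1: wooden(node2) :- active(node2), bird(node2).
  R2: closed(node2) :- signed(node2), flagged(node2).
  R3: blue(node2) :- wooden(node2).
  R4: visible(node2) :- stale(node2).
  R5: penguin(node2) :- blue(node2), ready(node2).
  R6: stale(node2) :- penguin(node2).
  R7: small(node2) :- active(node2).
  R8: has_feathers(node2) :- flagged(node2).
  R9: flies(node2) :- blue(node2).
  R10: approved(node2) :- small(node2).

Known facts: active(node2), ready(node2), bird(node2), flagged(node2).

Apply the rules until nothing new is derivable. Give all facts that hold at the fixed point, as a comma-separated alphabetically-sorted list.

active(node2), approved(node2), bird(node2), blue(node2), flagged(node2), flies(node2), has_feathers(node2), penguin(node2), ready(node2), small(node2), stale(node2), visible(node2), wooden(node2)

Round 1 — R1, R7, R8, derive wooden(node2), small(node2), has_feathers(node2).
Round 2 — R3, R10, derive blue(node2), approved(node2).
Round 3 — R5, R9, derive penguin(node2), flies(node2).
Round 4 — R6, derive stale(node2).
Round 5 — R4, derive visible(node2).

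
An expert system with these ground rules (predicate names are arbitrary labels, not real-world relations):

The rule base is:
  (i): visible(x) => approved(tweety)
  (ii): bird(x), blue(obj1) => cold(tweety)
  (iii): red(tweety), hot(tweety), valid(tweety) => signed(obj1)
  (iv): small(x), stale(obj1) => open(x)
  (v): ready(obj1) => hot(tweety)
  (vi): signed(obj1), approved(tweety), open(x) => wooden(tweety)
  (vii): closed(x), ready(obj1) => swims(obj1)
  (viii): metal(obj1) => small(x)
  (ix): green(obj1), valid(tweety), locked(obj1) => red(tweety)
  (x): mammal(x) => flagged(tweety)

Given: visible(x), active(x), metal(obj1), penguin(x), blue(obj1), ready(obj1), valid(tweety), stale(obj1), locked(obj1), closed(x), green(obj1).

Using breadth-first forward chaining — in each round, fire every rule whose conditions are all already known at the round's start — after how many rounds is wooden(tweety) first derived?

3

Round 1 fires (i), (v), (vii), (viii), (ix), giving approved(tweety), hot(tweety), swims(obj1), small(x), red(tweety).
Round 2 fires (iii), (iv), giving signed(obj1), open(x).
Round 3 fires (vi), giving wooden(tweety).
wooden(tweety) first appears in round 3.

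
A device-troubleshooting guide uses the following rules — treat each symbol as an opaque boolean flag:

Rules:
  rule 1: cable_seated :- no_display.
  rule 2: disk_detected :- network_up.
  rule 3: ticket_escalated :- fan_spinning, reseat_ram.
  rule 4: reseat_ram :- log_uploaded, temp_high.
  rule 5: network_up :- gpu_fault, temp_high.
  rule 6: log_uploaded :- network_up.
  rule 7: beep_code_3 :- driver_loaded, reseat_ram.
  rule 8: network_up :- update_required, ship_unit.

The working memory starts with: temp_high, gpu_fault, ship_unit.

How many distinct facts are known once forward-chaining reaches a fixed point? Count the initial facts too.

Round 1 — rule 5, derive network_up.
Round 2 — rule 2, rule 6, derive disk_detected, log_uploaded.
Round 3 — rule 4, derive reseat_ram.
Closure: {disk_detected, gpu_fault, log_uploaded, network_up, reseat_ram, ship_unit, temp_high} — 7 facts.

7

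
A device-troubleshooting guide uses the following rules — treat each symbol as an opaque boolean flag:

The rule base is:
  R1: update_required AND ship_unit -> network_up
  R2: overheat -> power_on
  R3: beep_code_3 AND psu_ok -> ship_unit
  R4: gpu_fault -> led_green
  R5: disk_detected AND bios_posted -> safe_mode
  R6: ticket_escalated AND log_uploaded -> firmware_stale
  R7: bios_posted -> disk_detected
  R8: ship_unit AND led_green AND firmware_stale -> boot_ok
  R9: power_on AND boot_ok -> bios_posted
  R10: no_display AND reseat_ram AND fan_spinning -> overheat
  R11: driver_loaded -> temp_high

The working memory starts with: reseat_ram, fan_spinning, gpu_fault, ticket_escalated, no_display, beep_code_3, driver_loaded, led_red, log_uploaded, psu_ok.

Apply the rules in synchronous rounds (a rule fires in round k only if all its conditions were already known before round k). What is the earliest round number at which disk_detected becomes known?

4

Round 1 — R3, R4, R6, R10, R11, derive ship_unit, led_green, firmware_stale, overheat, temp_high.
Round 2 — R2, R8, derive power_on, boot_ok.
Round 3 — R9, derive bios_posted.
Round 4 — R7, derive disk_detected.
disk_detected first appears in round 4.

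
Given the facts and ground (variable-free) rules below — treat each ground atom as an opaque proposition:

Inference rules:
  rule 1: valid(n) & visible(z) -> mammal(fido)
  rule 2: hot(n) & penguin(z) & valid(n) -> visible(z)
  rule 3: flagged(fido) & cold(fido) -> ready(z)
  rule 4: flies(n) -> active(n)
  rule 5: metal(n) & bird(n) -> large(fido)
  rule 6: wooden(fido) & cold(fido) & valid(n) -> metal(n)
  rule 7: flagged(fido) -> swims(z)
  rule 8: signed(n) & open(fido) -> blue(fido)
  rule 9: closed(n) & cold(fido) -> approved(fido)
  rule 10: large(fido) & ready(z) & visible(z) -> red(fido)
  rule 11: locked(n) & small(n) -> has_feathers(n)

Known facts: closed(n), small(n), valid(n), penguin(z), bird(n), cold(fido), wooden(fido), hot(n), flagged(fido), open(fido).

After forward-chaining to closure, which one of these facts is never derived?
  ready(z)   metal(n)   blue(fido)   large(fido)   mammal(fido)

blue(fido)

Round 1: rule 2 [hot(n) & penguin(z) & valid(n) -> visible(z)]; rule 3 [flagged(fido) & cold(fido) -> ready(z)]; rule 6 [wooden(fido) & cold(fido) & valid(n) -> metal(n)]; rule 7 [flagged(fido) -> swims(z)]; rule 9 [closed(n) & cold(fido) -> approved(fido)]. Adds visible(z), ready(z), metal(n), swims(z), approved(fido).
Round 2: rule 1 [valid(n) & visible(z) -> mammal(fido)]; rule 5 [metal(n) & bird(n) -> large(fido)]. Adds mammal(fido), large(fido).
Round 3: rule 10 [large(fido) & ready(z) & visible(z) -> red(fido)]. Adds red(fido).
Derived: mammal(fido) (round 2), ready(z) (round 1), large(fido) (round 2), metal(n) (round 1). blue(fido) never appears in any round.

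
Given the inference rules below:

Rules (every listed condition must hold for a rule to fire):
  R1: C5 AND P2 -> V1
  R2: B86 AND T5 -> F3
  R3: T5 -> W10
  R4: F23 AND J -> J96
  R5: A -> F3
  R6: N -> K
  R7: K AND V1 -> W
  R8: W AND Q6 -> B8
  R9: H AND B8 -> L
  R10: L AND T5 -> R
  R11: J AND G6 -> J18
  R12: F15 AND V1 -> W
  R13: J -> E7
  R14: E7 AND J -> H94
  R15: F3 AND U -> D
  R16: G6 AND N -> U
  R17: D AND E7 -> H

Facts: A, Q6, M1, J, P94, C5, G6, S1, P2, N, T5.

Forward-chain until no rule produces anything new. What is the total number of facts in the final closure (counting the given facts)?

[1] R1 [C5 AND P2 -> V1]; R3 [T5 -> W10]; R5 [A -> F3]; R6 [N -> K]; R11 [J AND G6 -> J18]; R13 [J -> E7]; R16 [G6 AND N -> U]. ⇒ new: V1, W10, F3, K, J18, E7, U.
[2] R7 [K AND V1 -> W]; R14 [E7 AND J -> H94]; R15 [F3 AND U -> D]. ⇒ new: W, H94, D.
[3] R8 [W AND Q6 -> B8]; R17 [D AND E7 -> H]. ⇒ new: B8, H.
[4] R9 [H AND B8 -> L]. ⇒ new: L.
[5] R10 [L AND T5 -> R]. ⇒ new: R.
Closure: {A, B8, C5, D, E7, F3, G6, H, H94, J, J18, K, L, M1, N, P2, P94, Q6, R, S1, T5, U, V1, W, W10} — 25 facts.

25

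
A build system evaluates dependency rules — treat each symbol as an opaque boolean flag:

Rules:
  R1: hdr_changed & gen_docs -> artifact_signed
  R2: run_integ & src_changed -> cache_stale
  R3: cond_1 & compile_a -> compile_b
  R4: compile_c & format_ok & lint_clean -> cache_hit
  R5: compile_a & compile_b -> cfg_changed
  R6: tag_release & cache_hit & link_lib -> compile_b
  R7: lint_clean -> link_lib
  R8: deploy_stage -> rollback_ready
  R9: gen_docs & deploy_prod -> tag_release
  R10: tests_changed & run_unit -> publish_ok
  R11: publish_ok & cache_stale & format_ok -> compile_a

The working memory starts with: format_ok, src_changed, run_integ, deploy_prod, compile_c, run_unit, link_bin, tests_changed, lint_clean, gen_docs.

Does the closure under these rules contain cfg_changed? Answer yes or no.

Round 1: R2 [run_integ & src_changed -> cache_stale]; R4 [compile_c & format_ok & lint_clean -> cache_hit]; R7 [lint_clean -> link_lib]; R9 [gen_docs & deploy_prod -> tag_release]; R10 [tests_changed & run_unit -> publish_ok]. New: cache_stale, cache_hit, link_lib, tag_release, publish_ok.
Round 2: R6 [tag_release & cache_hit & link_lib -> compile_b]; R11 [publish_ok & cache_stale & format_ok -> compile_a]. New: compile_b, compile_a.
Round 3: R5 [compile_a & compile_b -> cfg_changed]. New: cfg_changed.
cfg_changed appears in round 3, so it is derivable.

yes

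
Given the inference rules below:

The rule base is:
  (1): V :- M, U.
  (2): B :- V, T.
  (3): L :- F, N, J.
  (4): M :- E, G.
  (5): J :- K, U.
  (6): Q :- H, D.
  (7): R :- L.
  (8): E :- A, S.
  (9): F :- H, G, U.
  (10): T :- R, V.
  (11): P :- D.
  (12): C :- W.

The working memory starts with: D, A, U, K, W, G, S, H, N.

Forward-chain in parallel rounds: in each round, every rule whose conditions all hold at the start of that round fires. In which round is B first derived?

Round 1: (5) [J :- K, U.]; (6) [Q :- H, D.]; (8) [E :- A, S.]; (9) [F :- H, G, U.]; (11) [P :- D.]; (12) [C :- W.]. New: J, Q, E, F, P, C.
Round 2: (3) [L :- F, N, J.]; (4) [M :- E, G.]. New: L, M.
Round 3: (1) [V :- M, U.]; (7) [R :- L.]. New: V, R.
Round 4: (10) [T :- R, V.]. New: T.
Round 5: (2) [B :- V, T.]. New: B.
B first appears in round 5.

5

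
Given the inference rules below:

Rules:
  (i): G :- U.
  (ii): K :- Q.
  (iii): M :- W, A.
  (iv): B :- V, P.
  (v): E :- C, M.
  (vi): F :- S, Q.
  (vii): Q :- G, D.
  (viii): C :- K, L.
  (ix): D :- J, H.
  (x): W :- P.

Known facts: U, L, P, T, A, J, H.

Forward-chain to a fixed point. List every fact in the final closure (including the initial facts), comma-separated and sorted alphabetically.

Round 1 fires (i), (ix), (x), giving G, D, W.
Round 2 fires (iii), (vii), giving M, Q.
Round 3 fires (ii), giving K.
Round 4 fires (viii), giving C.
Round 5 fires (v), giving E.

A, C, D, E, G, H, J, K, L, M, P, Q, T, U, W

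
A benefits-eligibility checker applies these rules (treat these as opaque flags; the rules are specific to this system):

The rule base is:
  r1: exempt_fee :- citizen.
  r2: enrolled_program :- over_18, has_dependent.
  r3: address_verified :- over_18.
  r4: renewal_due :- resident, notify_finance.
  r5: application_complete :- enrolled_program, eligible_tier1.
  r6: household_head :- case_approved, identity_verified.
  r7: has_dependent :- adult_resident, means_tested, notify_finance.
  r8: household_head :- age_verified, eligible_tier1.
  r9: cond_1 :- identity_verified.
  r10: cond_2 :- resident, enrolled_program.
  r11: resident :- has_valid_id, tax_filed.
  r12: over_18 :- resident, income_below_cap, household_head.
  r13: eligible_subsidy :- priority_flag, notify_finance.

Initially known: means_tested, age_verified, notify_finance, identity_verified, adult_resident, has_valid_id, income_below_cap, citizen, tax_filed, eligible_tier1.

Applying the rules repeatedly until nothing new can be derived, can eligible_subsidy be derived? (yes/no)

Round 1: r1 [exempt_fee :- citizen.]; r7 [has_dependent :- adult_resident, means_tested, notify_finance.]; r8 [household_head :- age_verified, eligible_tier1.]; r9 [cond_1 :- identity_verified.]; r11 [resident :- has_valid_id, tax_filed.]. Adds exempt_fee, has_dependent, household_head, cond_1, resident.
Round 2: r4 [renewal_due :- resident, notify_finance.]; r12 [over_18 :- resident, income_below_cap, household_head.]. Adds renewal_due, over_18.
Round 3: r2 [enrolled_program :- over_18, has_dependent.]; r3 [address_verified :- over_18.]. Adds enrolled_program, address_verified.
Round 4: r5 [application_complete :- enrolled_program, eligible_tier1.]; r10 [cond_2 :- resident, enrolled_program.]. Adds application_complete, cond_2.
Fixed point reached. eligible_subsidy is concluded only by r13; r13 needs priority_flag (never derived).

no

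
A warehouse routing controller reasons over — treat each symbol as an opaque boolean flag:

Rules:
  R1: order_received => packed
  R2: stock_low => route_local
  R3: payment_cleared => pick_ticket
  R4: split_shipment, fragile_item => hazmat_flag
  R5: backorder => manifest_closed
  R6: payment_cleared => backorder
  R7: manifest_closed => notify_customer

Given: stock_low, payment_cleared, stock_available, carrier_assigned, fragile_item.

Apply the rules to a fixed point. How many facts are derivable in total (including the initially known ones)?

10

Round 1 — R2, R3, R6, derive route_local, pick_ticket, backorder.
Round 2 — R5, derive manifest_closed.
Round 3 — R7, derive notify_customer.
Closure: {backorder, carrier_assigned, fragile_item, manifest_closed, notify_customer, payment_cleared, pick_ticket, route_local, stock_available, stock_low} — 10 facts.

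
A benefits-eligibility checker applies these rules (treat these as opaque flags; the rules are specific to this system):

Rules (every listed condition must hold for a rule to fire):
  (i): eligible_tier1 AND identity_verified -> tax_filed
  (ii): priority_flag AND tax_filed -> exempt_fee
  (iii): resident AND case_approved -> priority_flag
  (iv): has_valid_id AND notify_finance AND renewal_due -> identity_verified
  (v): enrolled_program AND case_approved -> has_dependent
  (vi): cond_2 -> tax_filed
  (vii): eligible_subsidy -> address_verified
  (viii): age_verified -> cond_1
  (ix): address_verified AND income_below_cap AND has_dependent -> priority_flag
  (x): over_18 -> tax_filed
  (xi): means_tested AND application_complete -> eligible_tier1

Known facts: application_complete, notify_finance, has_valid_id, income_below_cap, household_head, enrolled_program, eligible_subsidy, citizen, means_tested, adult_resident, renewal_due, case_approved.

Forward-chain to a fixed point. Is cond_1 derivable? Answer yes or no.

no

Round 1: (iv) [has_valid_id AND notify_finance AND renewal_due -> identity_verified]; (v) [enrolled_program AND case_approved -> has_dependent]; (vii) [eligible_subsidy -> address_verified]; (xi) [means_tested AND application_complete -> eligible_tier1]. Adds identity_verified, has_dependent, address_verified, eligible_tier1.
Round 2: (i) [eligible_tier1 AND identity_verified -> tax_filed]; (ix) [address_verified AND income_below_cap AND has_dependent -> priority_flag]. Adds tax_filed, priority_flag.
Round 3: (ii) [priority_flag AND tax_filed -> exempt_fee]. Adds exempt_fee.
Fixed point reached. cond_1 is concluded only by (viii); (viii) needs age_verified (never derived).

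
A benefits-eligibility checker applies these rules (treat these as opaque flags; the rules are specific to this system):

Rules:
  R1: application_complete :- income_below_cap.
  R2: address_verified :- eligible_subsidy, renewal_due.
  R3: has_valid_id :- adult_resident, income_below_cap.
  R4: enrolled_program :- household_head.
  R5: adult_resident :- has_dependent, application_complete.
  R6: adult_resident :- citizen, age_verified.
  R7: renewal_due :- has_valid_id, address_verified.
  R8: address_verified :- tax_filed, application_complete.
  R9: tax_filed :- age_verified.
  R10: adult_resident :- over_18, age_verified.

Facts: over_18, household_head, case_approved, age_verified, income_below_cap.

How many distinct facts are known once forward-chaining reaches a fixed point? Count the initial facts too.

Round 1 — R1, R4, R9, R10, derive application_complete, enrolled_program, tax_filed, adult_resident.
Round 2 — R3, R8, derive has_valid_id, address_verified.
Round 3 — R7, derive renewal_due.
Closure: {address_verified, adult_resident, age_verified, application_complete, case_approved, enrolled_program, has_valid_id, household_head, income_below_cap, over_18, renewal_due, tax_filed} — 12 facts.

12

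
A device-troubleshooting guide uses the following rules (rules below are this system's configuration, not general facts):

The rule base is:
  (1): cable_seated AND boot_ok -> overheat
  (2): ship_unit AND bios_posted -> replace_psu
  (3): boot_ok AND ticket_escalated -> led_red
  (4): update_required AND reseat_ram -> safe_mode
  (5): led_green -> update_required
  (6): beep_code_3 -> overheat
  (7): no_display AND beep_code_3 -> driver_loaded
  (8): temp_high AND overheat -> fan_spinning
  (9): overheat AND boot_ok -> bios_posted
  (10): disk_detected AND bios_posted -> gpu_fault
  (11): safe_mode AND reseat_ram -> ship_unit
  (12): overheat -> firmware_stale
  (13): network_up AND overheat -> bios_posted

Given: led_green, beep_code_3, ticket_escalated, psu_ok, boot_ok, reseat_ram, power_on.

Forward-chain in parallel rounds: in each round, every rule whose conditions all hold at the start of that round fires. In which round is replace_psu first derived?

4

Round 1: (3) [boot_ok AND ticket_escalated -> led_red]; (5) [led_green -> update_required]; (6) [beep_code_3 -> overheat]. New: led_red, update_required, overheat.
Round 2: (4) [update_required AND reseat_ram -> safe_mode]; (9) [overheat AND boot_ok -> bios_posted]; (12) [overheat -> firmware_stale]. New: safe_mode, bios_posted, firmware_stale.
Round 3: (11) [safe_mode AND reseat_ram -> ship_unit]. New: ship_unit.
Round 4: (2) [ship_unit AND bios_posted -> replace_psu]. New: replace_psu.
replace_psu first appears in round 4.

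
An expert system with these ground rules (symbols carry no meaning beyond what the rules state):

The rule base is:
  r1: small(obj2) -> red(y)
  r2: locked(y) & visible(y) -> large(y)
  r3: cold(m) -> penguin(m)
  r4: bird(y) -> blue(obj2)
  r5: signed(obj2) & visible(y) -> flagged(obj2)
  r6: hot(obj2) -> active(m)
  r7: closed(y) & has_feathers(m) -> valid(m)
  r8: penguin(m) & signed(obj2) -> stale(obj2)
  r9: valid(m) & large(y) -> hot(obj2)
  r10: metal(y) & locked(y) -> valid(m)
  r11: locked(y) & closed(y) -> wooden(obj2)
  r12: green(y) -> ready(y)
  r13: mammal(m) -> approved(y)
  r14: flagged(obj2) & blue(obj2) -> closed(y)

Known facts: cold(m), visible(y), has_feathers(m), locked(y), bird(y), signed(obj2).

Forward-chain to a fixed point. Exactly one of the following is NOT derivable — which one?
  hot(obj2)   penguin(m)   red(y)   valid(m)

red(y)

Round 1: r2 [locked(y) & visible(y) -> large(y)]; r3 [cold(m) -> penguin(m)]; r4 [bird(y) -> blue(obj2)]; r5 [signed(obj2) & visible(y) -> flagged(obj2)]. Adds large(y), penguin(m), blue(obj2), flagged(obj2).
Round 2: r8 [penguin(m) & signed(obj2) -> stale(obj2)]; r14 [flagged(obj2) & blue(obj2) -> closed(y)]. Adds stale(obj2), closed(y).
Round 3: r7 [closed(y) & has_feathers(m) -> valid(m)]; r11 [locked(y) & closed(y) -> wooden(obj2)]. Adds valid(m), wooden(obj2).
Round 4: r9 [valid(m) & large(y) -> hot(obj2)]. Adds hot(obj2).
Round 5: r6 [hot(obj2) -> active(m)]. Adds active(m).
Derived: penguin(m) (round 1), hot(obj2) (round 4), valid(m) (round 3). red(y) never appears in any round.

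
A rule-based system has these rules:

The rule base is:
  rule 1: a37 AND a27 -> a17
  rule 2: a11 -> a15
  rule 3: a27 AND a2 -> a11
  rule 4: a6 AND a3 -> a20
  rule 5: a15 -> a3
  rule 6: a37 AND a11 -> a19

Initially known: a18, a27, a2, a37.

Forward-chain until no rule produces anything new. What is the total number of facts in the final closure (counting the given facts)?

Round 1: rule 1 [a37 AND a27 -> a17]; rule 3 [a27 AND a2 -> a11]. New: a17, a11.
Round 2: rule 2 [a11 -> a15]; rule 6 [a37 AND a11 -> a19]. New: a15, a19.
Round 3: rule 5 [a15 -> a3]. New: a3.
Closure: {a11, a15, a17, a18, a19, a2, a27, a3, a37} — 9 facts.

9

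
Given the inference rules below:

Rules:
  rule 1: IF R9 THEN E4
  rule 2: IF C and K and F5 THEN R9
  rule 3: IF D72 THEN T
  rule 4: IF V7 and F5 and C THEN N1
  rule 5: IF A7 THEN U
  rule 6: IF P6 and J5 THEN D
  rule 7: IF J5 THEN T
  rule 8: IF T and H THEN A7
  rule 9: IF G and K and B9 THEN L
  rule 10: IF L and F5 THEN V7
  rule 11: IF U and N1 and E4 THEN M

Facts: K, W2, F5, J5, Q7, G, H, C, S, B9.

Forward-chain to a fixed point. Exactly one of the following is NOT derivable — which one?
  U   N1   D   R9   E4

[1] rule 2 [IF C and K and F5 THEN R9]; rule 7 [IF J5 THEN T]; rule 9 [IF G and K and B9 THEN L]. ⇒ new: R9, T, L.
[2] rule 1 [IF R9 THEN E4]; rule 8 [IF T and H THEN A7]; rule 10 [IF L and F5 THEN V7]. ⇒ new: E4, A7, V7.
[3] rule 4 [IF V7 and F5 and C THEN N1]; rule 5 [IF A7 THEN U]. ⇒ new: N1, U.
[4] rule 11 [IF U and N1 and E4 THEN M]. ⇒ new: M.
Derived: N1 (round 3), E4 (round 2), U (round 3), R9 (round 1). D never appears in any round.

D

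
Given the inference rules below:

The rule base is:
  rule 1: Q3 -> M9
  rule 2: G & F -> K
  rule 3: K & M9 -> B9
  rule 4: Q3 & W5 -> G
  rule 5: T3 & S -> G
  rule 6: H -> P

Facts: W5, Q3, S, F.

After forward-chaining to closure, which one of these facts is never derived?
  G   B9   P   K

Round 1: rule 1 [Q3 -> M9]; rule 4 [Q3 & W5 -> G]. New: M9, G.
Round 2: rule 2 [G & F -> K]. New: K.
Round 3: rule 3 [K & M9 -> B9]. New: B9.
Derived: K (round 2), G (round 1), B9 (round 3). P never appears in any round.

P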